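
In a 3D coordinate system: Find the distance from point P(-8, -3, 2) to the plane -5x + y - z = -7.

distance = |a·x₀ + b·y₀ + c·z₀ - d| / √(a² + b² + c²)
  = |(-5)·(-8) + 1·(-3) + (-1)·2 - (-7)| / √((-5)² + 1² + (-1)²)
  = |40 - 3 - 2 + 7| / √(25 + 1 + 1)
  = |42| / √27
  = 42 / 5.196
  ≈ 8.083

8.083


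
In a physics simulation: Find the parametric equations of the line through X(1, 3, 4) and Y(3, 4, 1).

Direction vector d = Y - X = (3 - 1, 4 - 3, 1 - 4) = (2, 1, -3)
Parametric form r = X + t·d:
x = 1 + 2t, y = 3 + t, z = 4 - 3t

x = 1 + 2t, y = 3 + t, z = 4 - 3t


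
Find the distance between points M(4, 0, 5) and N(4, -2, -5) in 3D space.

d = √[(x₂-x₁)² + (y₂-y₁)² + (z₂-z₁)²]
  = √[0² + (-2)² + (-10)²]
  = √[0 + 4 + 100]
  = √104
  ≈ 10.2

10.2


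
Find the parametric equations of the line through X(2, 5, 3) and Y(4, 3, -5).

Direction vector d = Y - X = (4 - 2, 3 - 5, -5 - 3) = (2, -2, -8)
Parametric form r = X + t·d:
x = 2 + 2t, y = 5 - 2t, z = 3 - 8t

x = 2 + 2t, y = 5 - 2t, z = 3 - 8t


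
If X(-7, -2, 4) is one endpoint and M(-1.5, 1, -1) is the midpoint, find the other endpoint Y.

Y = 2M - X
  = (2·(-1.5) - (-7), 2·1 - (-2), 2·(-1) - 4)
  = (-3 + 7, 2 + 2, -2 - 4)
  = (4, 4, -6)

(4, 4, -6)


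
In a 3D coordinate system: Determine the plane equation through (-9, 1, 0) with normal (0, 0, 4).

The plane through P with normal n = (a, b, c) satisfies n·(r - P) = 0,
i.e. ax + by + cz = a·x₀ + b·y₀ + c·z₀.
d = 0·(-9) + 0·1 + 4·0
  = 0 + 0 + 0
  = 0
Equation: 4z = 0

4z = 0


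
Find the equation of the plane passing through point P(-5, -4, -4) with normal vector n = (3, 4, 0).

The plane through P with normal n = (a, b, c) satisfies n·(r - P) = 0,
i.e. ax + by + cz = a·x₀ + b·y₀ + c·z₀.
d = 3·(-5) + 4·(-4) + 0·(-4)
  = -15 - 16 + 0
  = -31
Equation: 3x + 4y = -31

3x + 4y = -31


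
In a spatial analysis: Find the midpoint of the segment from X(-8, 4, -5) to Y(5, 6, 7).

M = ((x₁+x₂)/2, (y₁+y₂)/2, (z₁+z₂)/2)
  = ((-8 + 5)/2, (4 + 6)/2, (-5 + 7)/2)
  = (-3/2, 10/2, 2/2)
  = (-1.5, 5, 1)

(-1.5, 5, 1)


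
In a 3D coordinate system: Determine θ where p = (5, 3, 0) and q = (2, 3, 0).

p·q = 5·2 + 3·3 + 0·0 = 10 + 9 + 0 = 19
|p| = √(5² + 3² + 0²) = √34 ≈ 5.831
|q| = √(2² + 3² + 0²) = √13 ≈ 3.606
cos θ = (p·q)/(|p||q|) = 19/(5.831·3.606) ≈ 0.9037
θ = arccos(0.9037) ≈ 25.35°

25.35°


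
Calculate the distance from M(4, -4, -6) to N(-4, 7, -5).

d = √[(x₂-x₁)² + (y₂-y₁)² + (z₂-z₁)²]
  = √[(-8)² + 11² + 1²]
  = √[64 + 121 + 1]
  = √186
  ≈ 13.64

13.64


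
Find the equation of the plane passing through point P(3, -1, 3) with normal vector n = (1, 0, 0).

The plane through P with normal n = (a, b, c) satisfies n·(r - P) = 0,
i.e. ax + by + cz = a·x₀ + b·y₀ + c·z₀.
d = 1·3 + 0·(-1) + 0·3
  = 3 + 0 + 0
  = 3
Equation: x = 3

x = 3


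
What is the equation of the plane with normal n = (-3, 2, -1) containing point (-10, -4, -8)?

The plane through P with normal n = (a, b, c) satisfies n·(r - P) = 0,
i.e. ax + by + cz = a·x₀ + b·y₀ + c·z₀.
d = (-3)·(-10) + 2·(-4) + (-1)·(-8)
  = 30 - 8 + 8
  = 30
Equation: -3x + 2y - z = 30

-3x + 2y - z = 30


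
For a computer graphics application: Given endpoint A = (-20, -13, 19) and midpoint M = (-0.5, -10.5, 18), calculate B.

B = 2M - A
  = (2·(-0.5) - (-20), 2·(-10.5) - (-13), 2·18 - 19)
  = (-1 + 20, -21 + 13, 36 - 19)
  = (19, -8, 17)

(19, -8, 17)


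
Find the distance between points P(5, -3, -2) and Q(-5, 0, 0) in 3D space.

d = √[(x₂-x₁)² + (y₂-y₁)² + (z₂-z₁)²]
  = √[(-10)² + 3² + 2²]
  = √[100 + 9 + 4]
  = √113
  ≈ 10.63

10.63


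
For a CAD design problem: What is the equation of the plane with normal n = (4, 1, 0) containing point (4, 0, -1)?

The plane through P with normal n = (a, b, c) satisfies n·(r - P) = 0,
i.e. ax + by + cz = a·x₀ + b·y₀ + c·z₀.
d = 4·4 + 1·0 + 0·(-1)
  = 16 + 0 + 0
  = 16
Equation: 4x + y = 16

4x + y = 16


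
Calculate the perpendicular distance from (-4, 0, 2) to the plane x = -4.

distance = |a·x₀ + b·y₀ + c·z₀ - d| / √(a² + b² + c²)
  = |1·(-4) + 0·0 + 0·2 - (-4)| / √(1² + 0² + 0²)
  = |-4 + 0 + 0 + 4| / √(1 + 0 + 0)
  = |0| / √1
  = 0 / 1
  ≈ 0

0


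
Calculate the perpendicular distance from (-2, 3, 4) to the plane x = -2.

distance = |a·x₀ + b·y₀ + c·z₀ - d| / √(a² + b² + c²)
  = |1·(-2) + 0·3 + 0·4 - (-2)| / √(1² + 0² + 0²)
  = |-2 + 0 + 0 + 2| / √(1 + 0 + 0)
  = |0| / √1
  = 0 / 1
  ≈ 0

0


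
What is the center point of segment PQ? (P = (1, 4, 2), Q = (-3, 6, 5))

M = ((x₁+x₂)/2, (y₁+y₂)/2, (z₁+z₂)/2)
  = ((1 - 3)/2, (4 + 6)/2, (2 + 5)/2)
  = (-2/2, 10/2, 7/2)
  = (-1, 5, 3.5)

(-1, 5, 3.5)


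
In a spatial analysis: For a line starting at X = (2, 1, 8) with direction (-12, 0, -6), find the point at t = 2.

P(t) = X + t·d
  = (2 + (-12)·2, 1 + 0·2, 8 + (-6)·2)
  = (2 - 24, 1 + 0, 8 - 12)
  = (-22, 1, -4)

(-22, 1, -4)


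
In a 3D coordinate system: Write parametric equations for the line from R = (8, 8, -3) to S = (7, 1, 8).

Direction vector d = S - R = (7 - 8, 1 - 8, 8 + 3) = (-1, -7, 11)
Parametric form r = R + t·d:
x = 8 - t, y = 8 - 7t, z = -3 + 11t

x = 8 - t, y = 8 - 7t, z = -3 + 11t


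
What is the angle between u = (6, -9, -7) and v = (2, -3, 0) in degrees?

u·v = 6·2 + (-9)·(-3) + (-7)·0 = 12 + 27 + 0 = 39
|u| = √(6² + (-9)² + (-7)²) = √166 ≈ 12.88
|v| = √(2² + (-3)² + 0²) = √13 ≈ 3.606
cos θ = (u·v)/(|u||v|) = 39/(12.88·3.606) ≈ 0.8395
θ = arccos(0.8395) ≈ 32.91°

32.91°


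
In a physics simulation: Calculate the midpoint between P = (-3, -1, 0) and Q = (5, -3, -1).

M = ((x₁+x₂)/2, (y₁+y₂)/2, (z₁+z₂)/2)
  = ((-3 + 5)/2, (-1 - 3)/2, (0 - 1)/2)
  = (2/2, -4/2, -1/2)
  = (1, -2, -0.5)

(1, -2, -0.5)


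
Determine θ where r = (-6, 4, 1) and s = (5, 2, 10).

r·s = (-6)·5 + 4·2 + 1·10 = -30 + 8 + 10 = -12
|r| = √((-6)² + 4² + 1²) = √53 ≈ 7.28
|s| = √(5² + 2² + 10²) = √129 ≈ 11.36
cos θ = (r·s)/(|r||s|) = -12/(7.28·11.36) ≈ -0.1451
θ = arccos(-0.1451) ≈ 98.34°

98.34°


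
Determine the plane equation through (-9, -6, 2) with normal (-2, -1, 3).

The plane through P with normal n = (a, b, c) satisfies n·(r - P) = 0,
i.e. ax + by + cz = a·x₀ + b·y₀ + c·z₀.
d = (-2)·(-9) + (-1)·(-6) + 3·2
  = 18 + 6 + 6
  = 30
Equation: -2x - y + 3z = 30

-2x - y + 3z = 30


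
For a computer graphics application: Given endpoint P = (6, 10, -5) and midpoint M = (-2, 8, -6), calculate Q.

Q = 2M - P
  = (2·(-2) - 6, 2·8 - 10, 2·(-6) - (-5))
  = (-4 - 6, 16 - 10, -12 + 5)
  = (-10, 6, -7)

(-10, 6, -7)


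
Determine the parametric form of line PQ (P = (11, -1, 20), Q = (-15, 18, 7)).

Direction vector d = Q - P = (-15 - 11, 18 + 1, 7 - 20) = (-26, 19, -13)
Parametric form r = P + t·d:
x = 11 - 26t, y = -1 + 19t, z = 20 - 13t

x = 11 - 26t, y = -1 + 19t, z = 20 - 13t


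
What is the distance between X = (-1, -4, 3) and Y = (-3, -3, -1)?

d = √[(x₂-x₁)² + (y₂-y₁)² + (z₂-z₁)²]
  = √[(-2)² + 1² + (-4)²]
  = √[4 + 1 + 16]
  = √21
  ≈ 4.583

4.583


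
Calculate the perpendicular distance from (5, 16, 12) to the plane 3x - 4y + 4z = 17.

distance = |a·x₀ + b·y₀ + c·z₀ - d| / √(a² + b² + c²)
  = |3·5 + (-4)·16 + 4·12 - 17| / √(3² + (-4)² + 4²)
  = |15 - 64 + 48 - 17| / √(9 + 16 + 16)
  = |-18| / √41
  = 18 / 6.403
  ≈ 2.811

2.811


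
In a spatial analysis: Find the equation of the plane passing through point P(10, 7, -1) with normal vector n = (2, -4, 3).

The plane through P with normal n = (a, b, c) satisfies n·(r - P) = 0,
i.e. ax + by + cz = a·x₀ + b·y₀ + c·z₀.
d = 2·10 + (-4)·7 + 3·(-1)
  = 20 - 28 - 3
  = -11
Equation: 2x - 4y + 3z = -11

2x - 4y + 3z = -11


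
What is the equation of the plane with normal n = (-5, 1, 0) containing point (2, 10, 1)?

The plane through P with normal n = (a, b, c) satisfies n·(r - P) = 0,
i.e. ax + by + cz = a·x₀ + b·y₀ + c·z₀.
d = (-5)·2 + 1·10 + 0·1
  = -10 + 10 + 0
  = 0
Equation: -5x + y = 0

-5x + y = 0


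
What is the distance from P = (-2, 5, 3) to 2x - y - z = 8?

distance = |a·x₀ + b·y₀ + c·z₀ - d| / √(a² + b² + c²)
  = |2·(-2) + (-1)·5 + (-1)·3 - 8| / √(2² + (-1)² + (-1)²)
  = |-4 - 5 - 3 - 8| / √(4 + 1 + 1)
  = |-20| / √6
  = 20 / 2.449
  ≈ 8.165

8.165


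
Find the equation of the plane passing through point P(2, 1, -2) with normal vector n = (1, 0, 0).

The plane through P with normal n = (a, b, c) satisfies n·(r - P) = 0,
i.e. ax + by + cz = a·x₀ + b·y₀ + c·z₀.
d = 1·2 + 0·1 + 0·(-2)
  = 2 + 0 + 0
  = 2
Equation: x = 2

x = 2


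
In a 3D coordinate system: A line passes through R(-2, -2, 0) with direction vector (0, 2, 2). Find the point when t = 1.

P(t) = R + t·d
  = (-2 + 0·1, -2 + 2·1, 0 + 2·1)
  = (-2 + 0, -2 + 2, 0 + 2)
  = (-2, 0, 2)

(-2, 0, 2)


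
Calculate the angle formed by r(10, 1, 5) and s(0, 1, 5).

r·s = 10·0 + 1·1 + 5·5 = 0 + 1 + 25 = 26
|r| = √(10² + 1² + 5²) = √126 ≈ 11.22
|s| = √(0² + 1² + 5²) = √26 ≈ 5.099
cos θ = (r·s)/(|r||s|) = 26/(11.22·5.099) ≈ 0.4543
θ = arccos(0.4543) ≈ 62.98°

62.98°


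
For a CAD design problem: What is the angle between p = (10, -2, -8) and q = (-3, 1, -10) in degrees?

p·q = 10·(-3) + (-2)·1 + (-8)·(-10) = -30 - 2 + 80 = 48
|p| = √(10² + (-2)² + (-8)²) = √168 ≈ 12.96
|q| = √((-3)² + 1² + (-10)²) = √110 ≈ 10.49
cos θ = (p·q)/(|p||q|) = 48/(12.96·10.49) ≈ 0.3531
θ = arccos(0.3531) ≈ 69.32°

69.32°


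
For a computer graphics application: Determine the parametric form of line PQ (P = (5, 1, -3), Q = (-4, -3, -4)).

Direction vector d = Q - P = (-4 - 5, -3 - 1, -4 + 3) = (-9, -4, -1)
Parametric form r = P + t·d:
x = 5 - 9t, y = 1 - 4t, z = -3 - t

x = 5 - 9t, y = 1 - 4t, z = -3 - t


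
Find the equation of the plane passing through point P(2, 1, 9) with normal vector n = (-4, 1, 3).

The plane through P with normal n = (a, b, c) satisfies n·(r - P) = 0,
i.e. ax + by + cz = a·x₀ + b·y₀ + c·z₀.
d = (-4)·2 + 1·1 + 3·9
  = -8 + 1 + 27
  = 20
Equation: -4x + y + 3z = 20

-4x + y + 3z = 20


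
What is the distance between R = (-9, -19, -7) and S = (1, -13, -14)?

d = √[(x₂-x₁)² + (y₂-y₁)² + (z₂-z₁)²]
  = √[10² + 6² + (-7)²]
  = √[100 + 36 + 49]
  = √185
  ≈ 13.6

13.6


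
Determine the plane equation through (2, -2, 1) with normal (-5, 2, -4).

The plane through P with normal n = (a, b, c) satisfies n·(r - P) = 0,
i.e. ax + by + cz = a·x₀ + b·y₀ + c·z₀.
d = (-5)·2 + 2·(-2) + (-4)·1
  = -10 - 4 - 4
  = -18
Equation: -5x + 2y - 4z = -18

-5x + 2y - 4z = -18


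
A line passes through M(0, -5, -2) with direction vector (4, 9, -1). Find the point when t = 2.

P(t) = M + t·d
  = (0 + 4·2, -5 + 9·2, -2 + (-1)·2)
  = (0 + 8, -5 + 18, -2 - 2)
  = (8, 13, -4)

(8, 13, -4)


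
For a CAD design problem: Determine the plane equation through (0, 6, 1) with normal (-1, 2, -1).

The plane through P with normal n = (a, b, c) satisfies n·(r - P) = 0,
i.e. ax + by + cz = a·x₀ + b·y₀ + c·z₀.
d = (-1)·0 + 2·6 + (-1)·1
  = 0 + 12 - 1
  = 11
Equation: -x + 2y - z = 11

-x + 2y - z = 11


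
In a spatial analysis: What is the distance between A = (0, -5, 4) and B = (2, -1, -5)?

d = √[(x₂-x₁)² + (y₂-y₁)² + (z₂-z₁)²]
  = √[2² + 4² + (-9)²]
  = √[4 + 16 + 81]
  = √101
  ≈ 10.05

10.05


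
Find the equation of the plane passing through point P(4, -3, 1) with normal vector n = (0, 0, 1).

The plane through P with normal n = (a, b, c) satisfies n·(r - P) = 0,
i.e. ax + by + cz = a·x₀ + b·y₀ + c·z₀.
d = 0·4 + 0·(-3) + 1·1
  = 0 + 0 + 1
  = 1
Equation: z = 1

z = 1


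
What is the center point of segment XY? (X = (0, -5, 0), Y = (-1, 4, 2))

M = ((x₁+x₂)/2, (y₁+y₂)/2, (z₁+z₂)/2)
  = ((0 - 1)/2, (-5 + 4)/2, (0 + 2)/2)
  = (-1/2, -1/2, 2/2)
  = (-0.5, -0.5, 1)

(-0.5, -0.5, 1)


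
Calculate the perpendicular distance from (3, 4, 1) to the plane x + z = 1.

distance = |a·x₀ + b·y₀ + c·z₀ - d| / √(a² + b² + c²)
  = |1·3 + 0·4 + 1·1 - 1| / √(1² + 0² + 1²)
  = |3 + 0 + 1 - 1| / √(1 + 0 + 1)
  = |3| / √2
  = 3 / 1.414
  ≈ 2.121

2.121


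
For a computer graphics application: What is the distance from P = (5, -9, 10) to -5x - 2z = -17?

distance = |a·x₀ + b·y₀ + c·z₀ - d| / √(a² + b² + c²)
  = |(-5)·5 + 0·(-9) + (-2)·10 - (-17)| / √((-5)² + 0² + (-2)²)
  = |-25 + 0 - 20 + 17| / √(25 + 0 + 4)
  = |-28| / √29
  = 28 / 5.385
  ≈ 5.199

5.199


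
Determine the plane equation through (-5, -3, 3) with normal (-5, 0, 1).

The plane through P with normal n = (a, b, c) satisfies n·(r - P) = 0,
i.e. ax + by + cz = a·x₀ + b·y₀ + c·z₀.
d = (-5)·(-5) + 0·(-3) + 1·3
  = 25 + 0 + 3
  = 28
Equation: -5x + z = 28

-5x + z = 28


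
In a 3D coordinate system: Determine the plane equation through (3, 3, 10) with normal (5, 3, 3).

The plane through P with normal n = (a, b, c) satisfies n·(r - P) = 0,
i.e. ax + by + cz = a·x₀ + b·y₀ + c·z₀.
d = 5·3 + 3·3 + 3·10
  = 15 + 9 + 30
  = 54
Equation: 5x + 3y + 3z = 54

5x + 3y + 3z = 54


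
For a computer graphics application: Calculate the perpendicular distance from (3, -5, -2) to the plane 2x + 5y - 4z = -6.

distance = |a·x₀ + b·y₀ + c·z₀ - d| / √(a² + b² + c²)
  = |2·3 + 5·(-5) + (-4)·(-2) - (-6)| / √(2² + 5² + (-4)²)
  = |6 - 25 + 8 + 6| / √(4 + 25 + 16)
  = |-5| / √45
  = 5 / 6.708
  ≈ 0.7454

0.7454


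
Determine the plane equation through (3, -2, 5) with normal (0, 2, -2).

The plane through P with normal n = (a, b, c) satisfies n·(r - P) = 0,
i.e. ax + by + cz = a·x₀ + b·y₀ + c·z₀.
d = 0·3 + 2·(-2) + (-2)·5
  = 0 - 4 - 10
  = -14
Equation: 2y - 2z = -14

2y - 2z = -14


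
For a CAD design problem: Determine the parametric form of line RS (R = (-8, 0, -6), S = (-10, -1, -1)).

Direction vector d = S - R = (-10 + 8, -1 + 0, -1 + 6) = (-2, -1, 5)
Parametric form r = R + t·d:
x = -8 - 2t, y = 0 - t, z = -6 + 5t

x = -8 - 2t, y = 0 - t, z = -6 + 5t


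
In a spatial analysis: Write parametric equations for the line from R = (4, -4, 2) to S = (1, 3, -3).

Direction vector d = S - R = (1 - 4, 3 + 4, -3 - 2) = (-3, 7, -5)
Parametric form r = R + t·d:
x = 4 - 3t, y = -4 + 7t, z = 2 - 5t

x = 4 - 3t, y = -4 + 7t, z = 2 - 5t


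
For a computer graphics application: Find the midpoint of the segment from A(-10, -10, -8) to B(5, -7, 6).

M = ((x₁+x₂)/2, (y₁+y₂)/2, (z₁+z₂)/2)
  = ((-10 + 5)/2, (-10 - 7)/2, (-8 + 6)/2)
  = (-5/2, -17/2, -2/2)
  = (-2.5, -8.5, -1)

(-2.5, -8.5, -1)


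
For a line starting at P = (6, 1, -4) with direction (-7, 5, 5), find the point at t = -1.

P(t) = P + t·d
  = (6 + (-7)·(-1), 1 + 5·(-1), -4 + 5·(-1))
  = (6 + 7, 1 - 5, -4 - 5)
  = (13, -4, -9)

(13, -4, -9)


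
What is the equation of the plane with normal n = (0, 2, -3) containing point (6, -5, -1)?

The plane through P with normal n = (a, b, c) satisfies n·(r - P) = 0,
i.e. ax + by + cz = a·x₀ + b·y₀ + c·z₀.
d = 0·6 + 2·(-5) + (-3)·(-1)
  = 0 - 10 + 3
  = -7
Equation: 2y - 3z = -7

2y - 3z = -7


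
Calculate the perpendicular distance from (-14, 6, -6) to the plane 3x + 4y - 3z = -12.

distance = |a·x₀ + b·y₀ + c·z₀ - d| / √(a² + b² + c²)
  = |3·(-14) + 4·6 + (-3)·(-6) - (-12)| / √(3² + 4² + (-3)²)
  = |-42 + 24 + 18 + 12| / √(9 + 16 + 9)
  = |12| / √34
  = 12 / 5.831
  ≈ 2.058

2.058


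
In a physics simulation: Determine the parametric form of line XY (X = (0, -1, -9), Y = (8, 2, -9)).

Direction vector d = Y - X = (8 + 0, 2 + 1, -9 + 9) = (8, 3, 0)
Parametric form r = X + t·d:
x = 0 + 8t, y = -1 + 3t, z = -9

x = 0 + 8t, y = -1 + 3t, z = -9


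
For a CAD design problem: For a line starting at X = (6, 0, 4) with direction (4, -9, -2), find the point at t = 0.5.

P(t) = X + t·d
  = (6 + 4·0.5, 0 + (-9)·0.5, 4 + (-2)·0.5)
  = (6 + 2, 0 - 4.5, 4 - 1)
  = (8, -4.5, 3)

(8, -4.5, 3)


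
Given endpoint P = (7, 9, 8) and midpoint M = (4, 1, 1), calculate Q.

Q = 2M - P
  = (2·4 - 7, 2·1 - 9, 2·1 - 8)
  = (8 - 7, 2 - 9, 2 - 8)
  = (1, -7, -6)

(1, -7, -6)


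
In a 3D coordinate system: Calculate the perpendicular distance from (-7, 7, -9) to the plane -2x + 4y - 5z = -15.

distance = |a·x₀ + b·y₀ + c·z₀ - d| / √(a² + b² + c²)
  = |(-2)·(-7) + 4·7 + (-5)·(-9) - (-15)| / √((-2)² + 4² + (-5)²)
  = |14 + 28 + 45 + 15| / √(4 + 16 + 25)
  = |102| / √45
  = 102 / 6.708
  ≈ 15.21

15.21


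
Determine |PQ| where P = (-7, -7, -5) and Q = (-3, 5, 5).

d = √[(x₂-x₁)² + (y₂-y₁)² + (z₂-z₁)²]
  = √[4² + 12² + 10²]
  = √[16 + 144 + 100]
  = √260
  ≈ 16.12

16.12


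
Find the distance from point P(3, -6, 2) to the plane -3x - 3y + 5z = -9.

distance = |a·x₀ + b·y₀ + c·z₀ - d| / √(a² + b² + c²)
  = |(-3)·3 + (-3)·(-6) + 5·2 - (-9)| / √((-3)² + (-3)² + 5²)
  = |-9 + 18 + 10 + 9| / √(9 + 9 + 25)
  = |28| / √43
  = 28 / 6.557
  ≈ 4.27

4.27


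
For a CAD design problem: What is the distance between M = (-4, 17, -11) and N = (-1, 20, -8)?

d = √[(x₂-x₁)² + (y₂-y₁)² + (z₂-z₁)²]
  = √[3² + 3² + 3²]
  = √[9 + 9 + 9]
  = √27
  ≈ 5.196

5.196


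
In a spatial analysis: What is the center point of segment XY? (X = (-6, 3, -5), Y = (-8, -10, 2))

M = ((x₁+x₂)/2, (y₁+y₂)/2, (z₁+z₂)/2)
  = ((-6 - 8)/2, (3 - 10)/2, (-5 + 2)/2)
  = (-14/2, -7/2, -3/2)
  = (-7, -3.5, -1.5)

(-7, -3.5, -1.5)


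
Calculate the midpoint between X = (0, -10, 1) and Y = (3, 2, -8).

M = ((x₁+x₂)/2, (y₁+y₂)/2, (z₁+z₂)/2)
  = ((0 + 3)/2, (-10 + 2)/2, (1 - 8)/2)
  = (3/2, -8/2, -7/2)
  = (1.5, -4, -3.5)

(1.5, -4, -3.5)


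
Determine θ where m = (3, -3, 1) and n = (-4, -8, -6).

m·n = 3·(-4) + (-3)·(-8) + 1·(-6) = -12 + 24 - 6 = 6
|m| = √(3² + (-3)² + 1²) = √19 ≈ 4.359
|n| = √((-4)² + (-8)² + (-6)²) = √116 ≈ 10.77
cos θ = (m·n)/(|m||n|) = 6/(4.359·10.77) ≈ 0.1278
θ = arccos(0.1278) ≈ 82.66°

82.66°


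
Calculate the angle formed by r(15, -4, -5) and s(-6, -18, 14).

r·s = 15·(-6) + (-4)·(-18) + (-5)·14 = -90 + 72 - 70 = -88
|r| = √(15² + (-4)² + (-5)²) = √266 ≈ 16.31
|s| = √((-6)² + (-18)² + 14²) = √556 ≈ 23.58
cos θ = (r·s)/(|r||s|) = -88/(16.31·23.58) ≈ -0.2288
θ = arccos(-0.2288) ≈ 103.2°

103.2°


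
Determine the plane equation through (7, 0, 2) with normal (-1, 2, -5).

The plane through P with normal n = (a, b, c) satisfies n·(r - P) = 0,
i.e. ax + by + cz = a·x₀ + b·y₀ + c·z₀.
d = (-1)·7 + 2·0 + (-5)·2
  = -7 + 0 - 10
  = -17
Equation: -x + 2y - 5z = -17

-x + 2y - 5z = -17


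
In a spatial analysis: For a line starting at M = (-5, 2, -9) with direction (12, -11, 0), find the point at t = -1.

P(t) = M + t·d
  = (-5 + 12·(-1), 2 + (-11)·(-1), -9 + 0·(-1))
  = (-5 - 12, 2 + 11, -9 + 0)
  = (-17, 13, -9)

(-17, 13, -9)


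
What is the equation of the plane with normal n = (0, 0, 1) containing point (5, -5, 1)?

The plane through P with normal n = (a, b, c) satisfies n·(r - P) = 0,
i.e. ax + by + cz = a·x₀ + b·y₀ + c·z₀.
d = 0·5 + 0·(-5) + 1·1
  = 0 + 0 + 1
  = 1
Equation: z = 1

z = 1


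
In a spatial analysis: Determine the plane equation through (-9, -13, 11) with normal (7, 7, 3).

The plane through P with normal n = (a, b, c) satisfies n·(r - P) = 0,
i.e. ax + by + cz = a·x₀ + b·y₀ + c·z₀.
d = 7·(-9) + 7·(-13) + 3·11
  = -63 - 91 + 33
  = -121
Equation: 7x + 7y + 3z = -121

7x + 7y + 3z = -121


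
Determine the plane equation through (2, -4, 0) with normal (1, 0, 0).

The plane through P with normal n = (a, b, c) satisfies n·(r - P) = 0,
i.e. ax + by + cz = a·x₀ + b·y₀ + c·z₀.
d = 1·2 + 0·(-4) + 0·0
  = 2 + 0 + 0
  = 2
Equation: x = 2

x = 2


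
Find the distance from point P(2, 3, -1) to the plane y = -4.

distance = |a·x₀ + b·y₀ + c·z₀ - d| / √(a² + b² + c²)
  = |0·2 + 1·3 + 0·(-1) - (-4)| / √(0² + 1² + 0²)
  = |0 + 3 + 0 + 4| / √(0 + 1 + 0)
  = |7| / √1
  = 7 / 1
  ≈ 7

7


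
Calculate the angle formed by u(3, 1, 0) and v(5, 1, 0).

u·v = 3·5 + 1·1 + 0·0 = 15 + 1 + 0 = 16
|u| = √(3² + 1² + 0²) = √10 ≈ 3.162
|v| = √(5² + 1² + 0²) = √26 ≈ 5.099
cos θ = (u·v)/(|u||v|) = 16/(3.162·5.099) ≈ 0.9923
θ = arccos(0.9923) ≈ 7.125°

7.125°


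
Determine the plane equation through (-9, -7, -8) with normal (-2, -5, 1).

The plane through P with normal n = (a, b, c) satisfies n·(r - P) = 0,
i.e. ax + by + cz = a·x₀ + b·y₀ + c·z₀.
d = (-2)·(-9) + (-5)·(-7) + 1·(-8)
  = 18 + 35 - 8
  = 45
Equation: -2x - 5y + z = 45

-2x - 5y + z = 45


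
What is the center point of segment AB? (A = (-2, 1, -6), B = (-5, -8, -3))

M = ((x₁+x₂)/2, (y₁+y₂)/2, (z₁+z₂)/2)
  = ((-2 - 5)/2, (1 - 8)/2, (-6 - 3)/2)
  = (-7/2, -7/2, -9/2)
  = (-3.5, -3.5, -4.5)

(-3.5, -3.5, -4.5)


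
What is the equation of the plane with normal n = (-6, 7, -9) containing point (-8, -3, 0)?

The plane through P with normal n = (a, b, c) satisfies n·(r - P) = 0,
i.e. ax + by + cz = a·x₀ + b·y₀ + c·z₀.
d = (-6)·(-8) + 7·(-3) + (-9)·0
  = 48 - 21 + 0
  = 27
Equation: -6x + 7y - 9z = 27

-6x + 7y - 9z = 27


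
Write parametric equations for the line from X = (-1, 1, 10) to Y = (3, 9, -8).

Direction vector d = Y - X = (3 + 1, 9 - 1, -8 - 10) = (4, 8, -18)
Parametric form r = X + t·d:
x = -1 + 4t, y = 1 + 8t, z = 10 - 18t

x = -1 + 4t, y = 1 + 8t, z = 10 - 18t


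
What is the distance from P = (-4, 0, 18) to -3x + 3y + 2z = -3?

distance = |a·x₀ + b·y₀ + c·z₀ - d| / √(a² + b² + c²)
  = |(-3)·(-4) + 3·0 + 2·18 - (-3)| / √((-3)² + 3² + 2²)
  = |12 + 0 + 36 + 3| / √(9 + 9 + 4)
  = |51| / √22
  = 51 / 4.69
  ≈ 10.87

10.87


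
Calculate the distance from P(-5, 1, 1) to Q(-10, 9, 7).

d = √[(x₂-x₁)² + (y₂-y₁)² + (z₂-z₁)²]
  = √[(-5)² + 8² + 6²]
  = √[25 + 64 + 36]
  = √125
  ≈ 11.18

11.18


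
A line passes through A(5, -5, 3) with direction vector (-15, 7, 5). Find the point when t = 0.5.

P(t) = A + t·d
  = (5 + (-15)·0.5, -5 + 7·0.5, 3 + 5·0.5)
  = (5 - 7.5, -5 + 3.5, 3 + 2.5)
  = (-2.5, -1.5, 5.5)

(-2.5, -1.5, 5.5)


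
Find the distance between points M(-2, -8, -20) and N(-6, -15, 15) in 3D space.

d = √[(x₂-x₁)² + (y₂-y₁)² + (z₂-z₁)²]
  = √[(-4)² + (-7)² + 35²]
  = √[16 + 49 + 1225]
  = √1290
  ≈ 35.92

35.92


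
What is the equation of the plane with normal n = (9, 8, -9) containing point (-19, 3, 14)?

The plane through P with normal n = (a, b, c) satisfies n·(r - P) = 0,
i.e. ax + by + cz = a·x₀ + b·y₀ + c·z₀.
d = 9·(-19) + 8·3 + (-9)·14
  = -171 + 24 - 126
  = -273
Equation: 9x + 8y - 9z = -273

9x + 8y - 9z = -273


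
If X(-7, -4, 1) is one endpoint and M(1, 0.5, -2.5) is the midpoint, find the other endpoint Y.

Y = 2M - X
  = (2·1 - (-7), 2·0.5 - (-4), 2·(-2.5) - 1)
  = (2 + 7, 1 + 4, -5 - 1)
  = (9, 5, -6)

(9, 5, -6)


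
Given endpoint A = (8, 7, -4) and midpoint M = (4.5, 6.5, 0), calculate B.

B = 2M - A
  = (2·4.5 - 8, 2·6.5 - 7, 2·0 - (-4))
  = (9 - 8, 13 - 7, 0 + 4)
  = (1, 6, 4)

(1, 6, 4)


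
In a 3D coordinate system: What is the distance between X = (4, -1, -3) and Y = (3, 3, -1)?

d = √[(x₂-x₁)² + (y₂-y₁)² + (z₂-z₁)²]
  = √[(-1)² + 4² + 2²]
  = √[1 + 16 + 4]
  = √21
  ≈ 4.583

4.583


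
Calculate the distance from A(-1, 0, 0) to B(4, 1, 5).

d = √[(x₂-x₁)² + (y₂-y₁)² + (z₂-z₁)²]
  = √[5² + 1² + 5²]
  = √[25 + 1 + 25]
  = √51
  ≈ 7.141

7.141


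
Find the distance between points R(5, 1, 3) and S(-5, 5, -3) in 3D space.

d = √[(x₂-x₁)² + (y₂-y₁)² + (z₂-z₁)²]
  = √[(-10)² + 4² + (-6)²]
  = √[100 + 16 + 36]
  = √152
  ≈ 12.33

12.33


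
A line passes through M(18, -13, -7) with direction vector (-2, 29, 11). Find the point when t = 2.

P(t) = M + t·d
  = (18 + (-2)·2, -13 + 29·2, -7 + 11·2)
  = (18 - 4, -13 + 58, -7 + 22)
  = (14, 45, 15)

(14, 45, 15)


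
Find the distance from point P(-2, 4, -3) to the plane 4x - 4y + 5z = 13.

distance = |a·x₀ + b·y₀ + c·z₀ - d| / √(a² + b² + c²)
  = |4·(-2) + (-4)·4 + 5·(-3) - 13| / √(4² + (-4)² + 5²)
  = |-8 - 16 - 15 - 13| / √(16 + 16 + 25)
  = |-52| / √57
  = 52 / 7.55
  ≈ 6.888

6.888


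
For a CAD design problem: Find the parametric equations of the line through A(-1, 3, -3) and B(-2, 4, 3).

Direction vector d = B - A = (-2 + 1, 4 - 3, 3 + 3) = (-1, 1, 6)
Parametric form r = A + t·d:
x = -1 - t, y = 3 + t, z = -3 + 6t

x = -1 - t, y = 3 + t, z = -3 + 6t


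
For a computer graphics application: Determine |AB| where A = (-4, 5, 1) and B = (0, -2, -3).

d = √[(x₂-x₁)² + (y₂-y₁)² + (z₂-z₁)²]
  = √[4² + (-7)² + (-4)²]
  = √[16 + 49 + 16]
  = √81
  ≈ 9

9


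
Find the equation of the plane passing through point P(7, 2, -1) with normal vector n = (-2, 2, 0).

The plane through P with normal n = (a, b, c) satisfies n·(r - P) = 0,
i.e. ax + by + cz = a·x₀ + b·y₀ + c·z₀.
d = (-2)·7 + 2·2 + 0·(-1)
  = -14 + 4 + 0
  = -10
Equation: -2x + 2y = -10

-2x + 2y = -10


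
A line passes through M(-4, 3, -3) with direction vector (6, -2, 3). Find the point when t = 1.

P(t) = M + t·d
  = (-4 + 6·1, 3 + (-2)·1, -3 + 3·1)
  = (-4 + 6, 3 - 2, -3 + 3)
  = (2, 1, 0)

(2, 1, 0)


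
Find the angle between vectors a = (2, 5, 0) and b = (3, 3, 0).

a·b = 2·3 + 5·3 + 0·0 = 6 + 15 + 0 = 21
|a| = √(2² + 5² + 0²) = √29 ≈ 5.385
|b| = √(3² + 3² + 0²) = √18 ≈ 4.243
cos θ = (a·b)/(|a||b|) = 21/(5.385·4.243) ≈ 0.9191
θ = arccos(0.9191) ≈ 23.2°

23.2°


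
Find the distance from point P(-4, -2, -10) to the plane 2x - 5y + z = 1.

distance = |a·x₀ + b·y₀ + c·z₀ - d| / √(a² + b² + c²)
  = |2·(-4) + (-5)·(-2) + 1·(-10) - 1| / √(2² + (-5)² + 1²)
  = |-8 + 10 - 10 - 1| / √(4 + 25 + 1)
  = |-9| / √30
  = 9 / 5.477
  ≈ 1.643

1.643


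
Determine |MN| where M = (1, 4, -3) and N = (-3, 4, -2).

d = √[(x₂-x₁)² + (y₂-y₁)² + (z₂-z₁)²]
  = √[(-4)² + 0² + 1²]
  = √[16 + 0 + 1]
  = √17
  ≈ 4.123

4.123


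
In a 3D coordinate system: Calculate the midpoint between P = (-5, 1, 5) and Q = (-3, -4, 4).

M = ((x₁+x₂)/2, (y₁+y₂)/2, (z₁+z₂)/2)
  = ((-5 - 3)/2, (1 - 4)/2, (5 + 4)/2)
  = (-8/2, -3/2, 9/2)
  = (-4, -1.5, 4.5)

(-4, -1.5, 4.5)


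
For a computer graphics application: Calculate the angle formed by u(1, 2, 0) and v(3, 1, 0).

u·v = 1·3 + 2·1 + 0·0 = 3 + 2 + 0 = 5
|u| = √(1² + 2² + 0²) = √5 ≈ 2.236
|v| = √(3² + 1² + 0²) = √10 ≈ 3.162
cos θ = (u·v)/(|u||v|) = 5/(2.236·3.162) ≈ 0.7071
θ = arccos(0.7071) ≈ 45°

45°


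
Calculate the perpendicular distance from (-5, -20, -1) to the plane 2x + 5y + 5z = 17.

distance = |a·x₀ + b·y₀ + c·z₀ - d| / √(a² + b² + c²)
  = |2·(-5) + 5·(-20) + 5·(-1) - 17| / √(2² + 5² + 5²)
  = |-10 - 100 - 5 - 17| / √(4 + 25 + 25)
  = |-132| / √54
  = 132 / 7.348
  ≈ 17.96

17.96


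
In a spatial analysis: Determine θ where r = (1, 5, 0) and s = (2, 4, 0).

r·s = 1·2 + 5·4 + 0·0 = 2 + 20 + 0 = 22
|r| = √(1² + 5² + 0²) = √26 ≈ 5.099
|s| = √(2² + 4² + 0²) = √20 ≈ 4.472
cos θ = (r·s)/(|r||s|) = 22/(5.099·4.472) ≈ 0.9648
θ = arccos(0.9648) ≈ 15.26°

15.26°


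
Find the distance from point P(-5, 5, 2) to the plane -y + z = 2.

distance = |a·x₀ + b·y₀ + c·z₀ - d| / √(a² + b² + c²)
  = |0·(-5) + (-1)·5 + 1·2 - 2| / √(0² + (-1)² + 1²)
  = |0 - 5 + 2 - 2| / √(0 + 1 + 1)
  = |-5| / √2
  = 5 / 1.414
  ≈ 3.536

3.536


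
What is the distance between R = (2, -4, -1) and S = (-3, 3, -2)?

d = √[(x₂-x₁)² + (y₂-y₁)² + (z₂-z₁)²]
  = √[(-5)² + 7² + (-1)²]
  = √[25 + 49 + 1]
  = √75
  ≈ 8.66

8.66


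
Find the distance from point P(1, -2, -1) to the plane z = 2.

distance = |a·x₀ + b·y₀ + c·z₀ - d| / √(a² + b² + c²)
  = |0·1 + 0·(-2) + 1·(-1) - 2| / √(0² + 0² + 1²)
  = |0 + 0 - 1 - 2| / √(0 + 0 + 1)
  = |-3| / √1
  = 3 / 1
  ≈ 3

3


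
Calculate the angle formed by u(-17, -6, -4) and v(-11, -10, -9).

u·v = (-17)·(-11) + (-6)·(-10) + (-4)·(-9) = 187 + 60 + 36 = 283
|u| = √((-17)² + (-6)² + (-4)²) = √341 ≈ 18.47
|v| = √((-11)² + (-10)² + (-9)²) = √302 ≈ 17.38
cos θ = (u·v)/(|u||v|) = 283/(18.47·17.38) ≈ 0.8819
θ = arccos(0.8819) ≈ 28.13°

28.13°


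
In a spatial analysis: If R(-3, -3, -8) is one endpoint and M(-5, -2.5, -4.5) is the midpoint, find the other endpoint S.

S = 2M - R
  = (2·(-5) - (-3), 2·(-2.5) - (-3), 2·(-4.5) - (-8))
  = (-10 + 3, -5 + 3, -9 + 8)
  = (-7, -2, -1)

(-7, -2, -1)


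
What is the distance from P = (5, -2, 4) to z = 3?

distance = |a·x₀ + b·y₀ + c·z₀ - d| / √(a² + b² + c²)
  = |0·5 + 0·(-2) + 1·4 - 3| / √(0² + 0² + 1²)
  = |0 + 0 + 4 - 3| / √(0 + 0 + 1)
  = |1| / √1
  = 1 / 1
  ≈ 1

1


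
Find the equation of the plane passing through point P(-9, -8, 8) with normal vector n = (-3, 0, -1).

The plane through P with normal n = (a, b, c) satisfies n·(r - P) = 0,
i.e. ax + by + cz = a·x₀ + b·y₀ + c·z₀.
d = (-3)·(-9) + 0·(-8) + (-1)·8
  = 27 + 0 - 8
  = 19
Equation: -3x - z = 19

-3x - z = 19


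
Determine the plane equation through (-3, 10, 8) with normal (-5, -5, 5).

The plane through P with normal n = (a, b, c) satisfies n·(r - P) = 0,
i.e. ax + by + cz = a·x₀ + b·y₀ + c·z₀.
d = (-5)·(-3) + (-5)·10 + 5·8
  = 15 - 50 + 40
  = 5
Equation: -5x - 5y + 5z = 5

-5x - 5y + 5z = 5


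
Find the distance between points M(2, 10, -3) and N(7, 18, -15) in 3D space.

d = √[(x₂-x₁)² + (y₂-y₁)² + (z₂-z₁)²]
  = √[5² + 8² + (-12)²]
  = √[25 + 64 + 144]
  = √233
  ≈ 15.26

15.26


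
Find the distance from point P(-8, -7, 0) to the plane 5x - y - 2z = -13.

distance = |a·x₀ + b·y₀ + c·z₀ - d| / √(a² + b² + c²)
  = |5·(-8) + (-1)·(-7) + (-2)·0 - (-13)| / √(5² + (-1)² + (-2)²)
  = |-40 + 7 + 0 + 13| / √(25 + 1 + 4)
  = |-20| / √30
  = 20 / 5.477
  ≈ 3.651

3.651


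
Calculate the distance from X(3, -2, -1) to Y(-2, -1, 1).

d = √[(x₂-x₁)² + (y₂-y₁)² + (z₂-z₁)²]
  = √[(-5)² + 1² + 2²]
  = √[25 + 1 + 4]
  = √30
  ≈ 5.477

5.477


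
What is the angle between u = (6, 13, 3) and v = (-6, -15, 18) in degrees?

u·v = 6·(-6) + 13·(-15) + 3·18 = -36 - 195 + 54 = -177
|u| = √(6² + 13² + 3²) = √214 ≈ 14.63
|v| = √((-6)² + (-15)² + 18²) = √585 ≈ 24.19
cos θ = (u·v)/(|u||v|) = -177/(14.63·24.19) ≈ -0.5003
θ = arccos(-0.5003) ≈ 120°

120°


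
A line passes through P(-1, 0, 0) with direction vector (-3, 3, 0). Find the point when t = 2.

P(t) = P + t·d
  = (-1 + (-3)·2, 0 + 3·2, 0 + 0·2)
  = (-1 - 6, 0 + 6, 0 + 0)
  = (-7, 6, 0)

(-7, 6, 0)


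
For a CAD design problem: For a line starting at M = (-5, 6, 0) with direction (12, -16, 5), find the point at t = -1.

P(t) = M + t·d
  = (-5 + 12·(-1), 6 + (-16)·(-1), 0 + 5·(-1))
  = (-5 - 12, 6 + 16, 0 - 5)
  = (-17, 22, -5)

(-17, 22, -5)


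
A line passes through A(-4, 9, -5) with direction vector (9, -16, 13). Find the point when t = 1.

P(t) = A + t·d
  = (-4 + 9·1, 9 + (-16)·1, -5 + 13·1)
  = (-4 + 9, 9 - 16, -5 + 13)
  = (5, -7, 8)

(5, -7, 8)


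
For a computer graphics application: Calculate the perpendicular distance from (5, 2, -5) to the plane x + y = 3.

distance = |a·x₀ + b·y₀ + c·z₀ - d| / √(a² + b² + c²)
  = |1·5 + 1·2 + 0·(-5) - 3| / √(1² + 1² + 0²)
  = |5 + 2 + 0 - 3| / √(1 + 1 + 0)
  = |4| / √2
  = 4 / 1.414
  ≈ 2.828

2.828


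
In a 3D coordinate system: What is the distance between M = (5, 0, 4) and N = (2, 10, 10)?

d = √[(x₂-x₁)² + (y₂-y₁)² + (z₂-z₁)²]
  = √[(-3)² + 10² + 6²]
  = √[9 + 100 + 36]
  = √145
  ≈ 12.04

12.04


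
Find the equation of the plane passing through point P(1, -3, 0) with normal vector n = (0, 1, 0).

The plane through P with normal n = (a, b, c) satisfies n·(r - P) = 0,
i.e. ax + by + cz = a·x₀ + b·y₀ + c·z₀.
d = 0·1 + 1·(-3) + 0·0
  = 0 - 3 + 0
  = -3
Equation: y = -3

y = -3


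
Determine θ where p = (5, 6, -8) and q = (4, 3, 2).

p·q = 5·4 + 6·3 + (-8)·2 = 20 + 18 - 16 = 22
|p| = √(5² + 6² + (-8)²) = √125 ≈ 11.18
|q| = √(4² + 3² + 2²) = √29 ≈ 5.385
cos θ = (p·q)/(|p||q|) = 22/(11.18·5.385) ≈ 0.3654
θ = arccos(0.3654) ≈ 68.57°

68.57°


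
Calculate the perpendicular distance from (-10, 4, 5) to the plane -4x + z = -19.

distance = |a·x₀ + b·y₀ + c·z₀ - d| / √(a² + b² + c²)
  = |(-4)·(-10) + 0·4 + 1·5 - (-19)| / √((-4)² + 0² + 1²)
  = |40 + 0 + 5 + 19| / √(16 + 0 + 1)
  = |64| / √17
  = 64 / 4.123
  ≈ 15.52

15.52


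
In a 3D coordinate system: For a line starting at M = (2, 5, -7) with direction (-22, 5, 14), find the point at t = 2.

P(t) = M + t·d
  = (2 + (-22)·2, 5 + 5·2, -7 + 14·2)
  = (2 - 44, 5 + 10, -7 + 28)
  = (-42, 15, 21)

(-42, 15, 21)


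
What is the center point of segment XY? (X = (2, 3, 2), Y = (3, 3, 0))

M = ((x₁+x₂)/2, (y₁+y₂)/2, (z₁+z₂)/2)
  = ((2 + 3)/2, (3 + 3)/2, (2 + 0)/2)
  = (5/2, 6/2, 2/2)
  = (2.5, 3, 1)

(2.5, 3, 1)


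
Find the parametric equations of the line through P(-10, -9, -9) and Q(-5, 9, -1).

Direction vector d = Q - P = (-5 + 10, 9 + 9, -1 + 9) = (5, 18, 8)
Parametric form r = P + t·d:
x = -10 + 5t, y = -9 + 18t, z = -9 + 8t

x = -10 + 5t, y = -9 + 18t, z = -9 + 8t


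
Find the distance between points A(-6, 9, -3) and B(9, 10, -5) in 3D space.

d = √[(x₂-x₁)² + (y₂-y₁)² + (z₂-z₁)²]
  = √[15² + 1² + (-2)²]
  = √[225 + 1 + 4]
  = √230
  ≈ 15.17

15.17


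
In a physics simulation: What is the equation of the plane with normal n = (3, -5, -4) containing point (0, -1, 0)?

The plane through P with normal n = (a, b, c) satisfies n·(r - P) = 0,
i.e. ax + by + cz = a·x₀ + b·y₀ + c·z₀.
d = 3·0 + (-5)·(-1) + (-4)·0
  = 0 + 5 + 0
  = 5
Equation: 3x - 5y - 4z = 5

3x - 5y - 4z = 5


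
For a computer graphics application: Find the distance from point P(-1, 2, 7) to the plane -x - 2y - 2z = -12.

distance = |a·x₀ + b·y₀ + c·z₀ - d| / √(a² + b² + c²)
  = |(-1)·(-1) + (-2)·2 + (-2)·7 - (-12)| / √((-1)² + (-2)² + (-2)²)
  = |1 - 4 - 14 + 12| / √(1 + 4 + 4)
  = |-5| / √9
  = 5 / 3
  ≈ 1.667

1.667


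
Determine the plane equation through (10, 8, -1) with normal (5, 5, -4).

The plane through P with normal n = (a, b, c) satisfies n·(r - P) = 0,
i.e. ax + by + cz = a·x₀ + b·y₀ + c·z₀.
d = 5·10 + 5·8 + (-4)·(-1)
  = 50 + 40 + 4
  = 94
Equation: 5x + 5y - 4z = 94

5x + 5y - 4z = 94


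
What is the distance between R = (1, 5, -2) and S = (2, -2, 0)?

d = √[(x₂-x₁)² + (y₂-y₁)² + (z₂-z₁)²]
  = √[1² + (-7)² + 2²]
  = √[1 + 49 + 4]
  = √54
  ≈ 7.348

7.348


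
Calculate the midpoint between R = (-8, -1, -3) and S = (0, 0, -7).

M = ((x₁+x₂)/2, (y₁+y₂)/2, (z₁+z₂)/2)
  = ((-8 + 0)/2, (-1 + 0)/2, (-3 - 7)/2)
  = (-8/2, -1/2, -10/2)
  = (-4, -0.5, -5)

(-4, -0.5, -5)


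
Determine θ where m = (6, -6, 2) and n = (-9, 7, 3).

m·n = 6·(-9) + (-6)·7 + 2·3 = -54 - 42 + 6 = -90
|m| = √(6² + (-6)² + 2²) = √76 ≈ 8.718
|n| = √((-9)² + 7² + 3²) = √139 ≈ 11.79
cos θ = (m·n)/(|m||n|) = -90/(8.718·11.79) ≈ -0.8756
θ = arccos(-0.8756) ≈ 151.1°

151.1°


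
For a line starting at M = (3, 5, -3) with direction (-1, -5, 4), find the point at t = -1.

P(t) = M + t·d
  = (3 + (-1)·(-1), 5 + (-5)·(-1), -3 + 4·(-1))
  = (3 + 1, 5 + 5, -3 - 4)
  = (4, 10, -7)

(4, 10, -7)


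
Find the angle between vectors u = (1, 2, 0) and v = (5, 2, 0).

u·v = 1·5 + 2·2 + 0·0 = 5 + 4 + 0 = 9
|u| = √(1² + 2² + 0²) = √5 ≈ 2.236
|v| = √(5² + 2² + 0²) = √29 ≈ 5.385
cos θ = (u·v)/(|u||v|) = 9/(2.236·5.385) ≈ 0.7474
θ = arccos(0.7474) ≈ 41.63°

41.63°


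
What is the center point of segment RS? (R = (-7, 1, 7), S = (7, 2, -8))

M = ((x₁+x₂)/2, (y₁+y₂)/2, (z₁+z₂)/2)
  = ((-7 + 7)/2, (1 + 2)/2, (7 - 8)/2)
  = (0/2, 3/2, -1/2)
  = (0, 1.5, -0.5)

(0, 1.5, -0.5)


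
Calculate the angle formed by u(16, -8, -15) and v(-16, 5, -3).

u·v = 16·(-16) + (-8)·5 + (-15)·(-3) = -256 - 40 + 45 = -251
|u| = √(16² + (-8)² + (-15)²) = √545 ≈ 23.35
|v| = √((-16)² + 5² + (-3)²) = √290 ≈ 17.03
cos θ = (u·v)/(|u||v|) = -251/(23.35·17.03) ≈ -0.6314
θ = arccos(-0.6314) ≈ 129.2°

129.2°


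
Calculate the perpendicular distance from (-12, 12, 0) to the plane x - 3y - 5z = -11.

distance = |a·x₀ + b·y₀ + c·z₀ - d| / √(a² + b² + c²)
  = |1·(-12) + (-3)·12 + (-5)·0 - (-11)| / √(1² + (-3)² + (-5)²)
  = |-12 - 36 + 0 + 11| / √(1 + 9 + 25)
  = |-37| / √35
  = 37 / 5.916
  ≈ 6.254

6.254


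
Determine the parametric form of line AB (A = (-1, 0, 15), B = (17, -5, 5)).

Direction vector d = B - A = (17 + 1, -5 + 0, 5 - 15) = (18, -5, -10)
Parametric form r = A + t·d:
x = -1 + 18t, y = 0 - 5t, z = 15 - 10t

x = -1 + 18t, y = 0 - 5t, z = 15 - 10t


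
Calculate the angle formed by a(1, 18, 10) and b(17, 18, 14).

a·b = 1·17 + 18·18 + 10·14 = 17 + 324 + 140 = 481
|a| = √(1² + 18² + 10²) = √425 ≈ 20.62
|b| = √(17² + 18² + 14²) = √809 ≈ 28.44
cos θ = (a·b)/(|a||b|) = 481/(20.62·28.44) ≈ 0.8203
θ = arccos(0.8203) ≈ 34.88°

34.88°


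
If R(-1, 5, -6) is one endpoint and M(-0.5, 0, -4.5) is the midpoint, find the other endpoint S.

S = 2M - R
  = (2·(-0.5) - (-1), 2·0 - 5, 2·(-4.5) - (-6))
  = (-1 + 1, 0 - 5, -9 + 6)
  = (0, -5, -3)

(0, -5, -3)


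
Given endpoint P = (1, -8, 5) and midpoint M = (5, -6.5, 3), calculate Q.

Q = 2M - P
  = (2·5 - 1, 2·(-6.5) - (-8), 2·3 - 5)
  = (10 - 1, -13 + 8, 6 - 5)
  = (9, -5, 1)

(9, -5, 1)


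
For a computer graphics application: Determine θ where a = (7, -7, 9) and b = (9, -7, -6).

a·b = 7·9 + (-7)·(-7) + 9·(-6) = 63 + 49 - 54 = 58
|a| = √(7² + (-7)² + 9²) = √179 ≈ 13.38
|b| = √(9² + (-7)² + (-6)²) = √166 ≈ 12.88
cos θ = (a·b)/(|a||b|) = 58/(13.38·12.88) ≈ 0.3365
θ = arccos(0.3365) ≈ 70.34°

70.34°


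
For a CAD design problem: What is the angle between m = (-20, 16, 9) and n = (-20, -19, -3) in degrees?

m·n = (-20)·(-20) + 16·(-19) + 9·(-3) = 400 - 304 - 27 = 69
|m| = √((-20)² + 16² + 9²) = √737 ≈ 27.15
|n| = √((-20)² + (-19)² + (-3)²) = √770 ≈ 27.75
cos θ = (m·n)/(|m||n|) = 69/(27.15·27.75) ≈ 0.09159
θ = arccos(0.09159) ≈ 84.74°

84.74°


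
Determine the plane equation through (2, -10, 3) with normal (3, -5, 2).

The plane through P with normal n = (a, b, c) satisfies n·(r - P) = 0,
i.e. ax + by + cz = a·x₀ + b·y₀ + c·z₀.
d = 3·2 + (-5)·(-10) + 2·3
  = 6 + 50 + 6
  = 62
Equation: 3x - 5y + 2z = 62

3x - 5y + 2z = 62
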